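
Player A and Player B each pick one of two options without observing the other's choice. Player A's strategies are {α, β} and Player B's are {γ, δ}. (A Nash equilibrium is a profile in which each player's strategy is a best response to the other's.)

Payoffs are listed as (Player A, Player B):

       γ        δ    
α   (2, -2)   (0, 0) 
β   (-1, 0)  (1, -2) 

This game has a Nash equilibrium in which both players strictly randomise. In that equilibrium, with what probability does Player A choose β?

1/2

Let x be the probability that Player A plays α. In a completely mixed equilibrium, Player B must be indifferent between γ and δ.
Player B's expected payoff from γ is −2x; from δ it is −2(1−x).
Setting these equal: −2x = 2x − 2, so x = 1/2.
Therefore Player A plays β with probability 1 − 1/2 = 1/2.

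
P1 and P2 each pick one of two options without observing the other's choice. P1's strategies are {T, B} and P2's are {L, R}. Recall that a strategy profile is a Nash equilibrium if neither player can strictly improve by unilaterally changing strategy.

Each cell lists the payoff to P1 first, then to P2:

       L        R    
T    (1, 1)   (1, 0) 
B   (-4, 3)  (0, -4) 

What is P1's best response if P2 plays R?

T

Against R, P1 earns 1 from T and 0 from B.
So T is the best response.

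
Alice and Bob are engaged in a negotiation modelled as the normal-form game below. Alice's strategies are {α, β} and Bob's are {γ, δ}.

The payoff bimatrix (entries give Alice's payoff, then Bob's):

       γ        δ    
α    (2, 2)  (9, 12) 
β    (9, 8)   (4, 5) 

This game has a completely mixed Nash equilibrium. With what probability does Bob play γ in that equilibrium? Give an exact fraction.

Let q be the probability that Bob plays γ. In a completely mixed equilibrium, Alice must be indifferent between α and β.
Alice's expected payoff from α is 2q + 9(1−q); from β it is 9q + 4(1−q).
Setting these equal: −7q + 9 = 5q + 4, so q = 5/12.

5/12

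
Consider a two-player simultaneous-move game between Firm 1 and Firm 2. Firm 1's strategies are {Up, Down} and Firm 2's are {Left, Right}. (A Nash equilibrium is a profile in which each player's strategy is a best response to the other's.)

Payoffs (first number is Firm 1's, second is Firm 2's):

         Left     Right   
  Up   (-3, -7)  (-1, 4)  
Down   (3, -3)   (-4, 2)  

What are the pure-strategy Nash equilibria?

(Up, Left): Firm 1 prefers Down (3 > -3); Firm 2 prefers Right (4 > -7) — not an equilibrium.
(Up, Right): Firm 1 gets -1 ≥ -4 from Down, and Firm 2 gets 4 ≥ -7 from Left — Nash equilibrium.
(Down, Left): Firm 2 prefers Right (2 > -3) — not an equilibrium.
(Down, Right): Firm 1 prefers Up (-1 > -4) — not an equilibrium.

(Up, Right)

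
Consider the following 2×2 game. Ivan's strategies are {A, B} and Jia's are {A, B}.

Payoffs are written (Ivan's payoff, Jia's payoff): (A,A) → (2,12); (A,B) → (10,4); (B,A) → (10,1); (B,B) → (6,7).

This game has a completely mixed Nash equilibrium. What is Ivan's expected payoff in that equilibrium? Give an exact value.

First find q, the probability Jia plays A, from Ivan's indifference between A and B: 2q + 10(1−q) = 10q + 6(1−q), giving q = 1/3.
Since Ivan is indifferent in equilibrium, Ivan's expected payoff equals the payoff from either row against (1/3, 2/3). Using A: 2(1/3) + 10(2/3) = 22/3.

22/3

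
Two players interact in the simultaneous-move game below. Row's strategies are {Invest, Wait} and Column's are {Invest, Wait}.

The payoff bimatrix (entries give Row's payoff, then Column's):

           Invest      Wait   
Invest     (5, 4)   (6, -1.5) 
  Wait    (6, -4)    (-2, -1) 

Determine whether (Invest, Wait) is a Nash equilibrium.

At (Invest, Wait), Row earns 6; switching to Wait would give -2, so Row has no profitable deviation.
Column earns -1.5; switching to Invest would give 4, so Column would deviate.
Since at least one player can profitably deviate, this is not a Nash equilibrium.

No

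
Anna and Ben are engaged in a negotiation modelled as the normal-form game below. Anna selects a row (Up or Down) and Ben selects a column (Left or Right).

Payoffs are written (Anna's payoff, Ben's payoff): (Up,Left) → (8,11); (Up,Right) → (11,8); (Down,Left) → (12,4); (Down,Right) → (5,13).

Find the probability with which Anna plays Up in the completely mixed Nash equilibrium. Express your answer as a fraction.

Let r be the probability that Anna plays Up. In a completely mixed equilibrium, Ben must be indifferent between Left and Right.
Ben's expected payoff from Left is 11r + 4(1−r); from Right it is 8r + 13(1−r).
Setting these equal: 7r + 4 = −5r + 13, so r = 3/4.

3/4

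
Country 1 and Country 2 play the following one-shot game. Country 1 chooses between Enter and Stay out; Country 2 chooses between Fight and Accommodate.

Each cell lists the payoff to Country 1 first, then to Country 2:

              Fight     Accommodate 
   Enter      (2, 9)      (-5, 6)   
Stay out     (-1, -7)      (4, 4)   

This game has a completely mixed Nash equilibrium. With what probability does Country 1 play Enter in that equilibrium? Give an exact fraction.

11/14

Let r be the probability that Country 1 plays Enter. In a completely mixed equilibrium, Country 2 must be indifferent between Fight and Accommodate.
Country 2's expected payoff from Fight is 9r − 7(1−r); from Accommodate it is 6r + 4(1−r).
Setting these equal: 16r − 7 = 2r + 4, so r = 11/14.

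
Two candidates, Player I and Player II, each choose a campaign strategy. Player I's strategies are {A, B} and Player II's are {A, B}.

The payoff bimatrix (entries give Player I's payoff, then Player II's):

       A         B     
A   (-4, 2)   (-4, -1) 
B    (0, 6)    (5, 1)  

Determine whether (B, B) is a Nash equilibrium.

At (B, B), Player I earns 5; switching to A would give -4, so Player I has no profitable deviation.
Player II earns 1; switching to A would give 6, so Player II would deviate.
Since at least one player can profitably deviate, this is not a Nash equilibrium.

No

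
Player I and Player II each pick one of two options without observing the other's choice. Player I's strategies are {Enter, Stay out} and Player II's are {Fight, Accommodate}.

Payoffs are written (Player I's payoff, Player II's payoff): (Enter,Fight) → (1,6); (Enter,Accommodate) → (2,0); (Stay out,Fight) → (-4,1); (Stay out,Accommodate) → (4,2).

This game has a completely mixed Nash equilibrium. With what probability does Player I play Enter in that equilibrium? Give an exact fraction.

1/7

Let p be the probability that Player I plays Enter. In a completely mixed equilibrium, Player II must be indifferent between Fight and Accommodate.
Player II's expected payoff from Fight is 6p + (1−p); from Accommodate it is 2(1−p).
Setting these equal: 5p + 1 = −2p + 2, so p = 1/7.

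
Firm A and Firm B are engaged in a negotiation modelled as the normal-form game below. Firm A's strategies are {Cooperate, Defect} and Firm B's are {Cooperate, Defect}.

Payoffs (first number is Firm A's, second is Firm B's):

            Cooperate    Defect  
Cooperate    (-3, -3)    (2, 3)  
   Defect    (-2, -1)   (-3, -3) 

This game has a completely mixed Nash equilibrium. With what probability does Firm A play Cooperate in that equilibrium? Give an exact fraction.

Let p be the probability that Firm A plays Cooperate. In a completely mixed equilibrium, Firm B must be indifferent between Cooperate and Defect.
Firm B's expected payoff from Cooperate is −3p − (1−p); from Defect it is 3p − 3(1−p).
Setting these equal: −2p − 1 = 6p − 3, so p = 1/4.

1/4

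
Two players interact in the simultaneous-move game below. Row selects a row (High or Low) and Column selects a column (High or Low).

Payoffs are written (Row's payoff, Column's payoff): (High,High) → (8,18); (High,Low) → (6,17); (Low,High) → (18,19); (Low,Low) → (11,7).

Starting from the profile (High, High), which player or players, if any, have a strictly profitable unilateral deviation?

Row at (High, High) earns 8; deviating to Low yields 18 — a strict improvement.
Column earns 18; deviating to Low yields 17 — not better.
Only Row has a strictly profitable deviation.

Row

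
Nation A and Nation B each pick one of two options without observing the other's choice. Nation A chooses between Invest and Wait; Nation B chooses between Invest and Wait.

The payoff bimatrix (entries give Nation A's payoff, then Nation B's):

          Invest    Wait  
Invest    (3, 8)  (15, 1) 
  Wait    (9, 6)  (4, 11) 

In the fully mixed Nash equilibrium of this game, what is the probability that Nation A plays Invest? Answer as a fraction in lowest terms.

5/12

Let p be the probability that Nation A plays Invest. In a completely mixed equilibrium, Nation B must be indifferent between Invest and Wait.
Nation B's expected payoff from Invest is 8p + 6(1−p); from Wait it is p + 11(1−p).
Setting these equal: 2p + 6 = −10p + 11, so p = 5/12.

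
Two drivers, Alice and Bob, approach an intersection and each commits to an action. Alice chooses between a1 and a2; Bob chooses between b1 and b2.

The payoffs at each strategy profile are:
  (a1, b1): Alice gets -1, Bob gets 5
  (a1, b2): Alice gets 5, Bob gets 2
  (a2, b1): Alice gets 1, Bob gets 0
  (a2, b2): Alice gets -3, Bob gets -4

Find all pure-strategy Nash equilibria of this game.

(a2, b1)

(a1, b1): Alice prefers a2 (1 > -1) — not an equilibrium.
(a1, b2): Bob prefers b1 (5 > 2) — not an equilibrium.
(a2, b1): Alice gets 1 ≥ -1 from a1, and Bob gets 0 ≥ -4 from b2 — Nash equilibrium.
(a2, b2): Alice prefers a1 (5 > -3); Bob prefers b1 (0 > -4) — not an equilibrium.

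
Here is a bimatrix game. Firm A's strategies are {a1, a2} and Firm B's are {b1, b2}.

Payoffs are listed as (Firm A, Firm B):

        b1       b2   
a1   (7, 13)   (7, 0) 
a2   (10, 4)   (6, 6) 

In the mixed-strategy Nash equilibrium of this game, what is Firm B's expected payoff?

First find p, the probability Firm A plays a1, from Firm B's indifference between b1 and b2: 13p + 4(1−p) = 6(1−p), giving p = 2/15.
Since Firm B is indifferent in equilibrium, Firm B's expected payoff equals the payoff from either column against (2/15, 13/15). Using b1: 13(2/15) + 4(13/15) = 26/5.

26/5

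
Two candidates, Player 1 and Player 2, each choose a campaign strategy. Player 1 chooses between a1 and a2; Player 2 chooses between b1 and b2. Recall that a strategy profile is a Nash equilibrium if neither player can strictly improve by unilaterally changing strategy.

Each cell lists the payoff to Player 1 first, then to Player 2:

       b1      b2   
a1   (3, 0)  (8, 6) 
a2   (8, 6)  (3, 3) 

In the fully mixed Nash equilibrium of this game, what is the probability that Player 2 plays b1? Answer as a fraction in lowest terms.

Let c be the probability that Player 2 plays b1. In a completely mixed equilibrium, Player 1 must be indifferent between a1 and a2.
Player 1's expected payoff from a1 is 3c + 8(1−c); from a2 it is 8c + 3(1−c).
Setting these equal: −5c + 8 = 5c + 3, so c = 1/2.

1/2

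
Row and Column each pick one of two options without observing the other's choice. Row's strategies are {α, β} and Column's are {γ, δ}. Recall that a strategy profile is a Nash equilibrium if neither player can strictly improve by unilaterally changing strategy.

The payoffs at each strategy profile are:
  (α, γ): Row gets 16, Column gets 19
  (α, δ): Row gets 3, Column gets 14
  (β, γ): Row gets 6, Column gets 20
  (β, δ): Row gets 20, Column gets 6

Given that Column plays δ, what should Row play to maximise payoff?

Against δ, Row earns 3 from α and 20 from β.
So β is the best response.

β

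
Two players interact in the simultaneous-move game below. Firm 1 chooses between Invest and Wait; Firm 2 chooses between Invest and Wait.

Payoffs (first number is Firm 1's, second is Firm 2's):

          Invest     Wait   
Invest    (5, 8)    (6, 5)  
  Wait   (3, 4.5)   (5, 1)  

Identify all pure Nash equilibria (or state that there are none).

(Invest, Invest): Firm 1 gets 5 ≥ 3 from Wait, and Firm 2 gets 8 ≥ 5 from Wait — Nash equilibrium.
(Invest, Wait): Firm 2 prefers Invest (8 > 5) — not an equilibrium.
(Wait, Invest): Firm 1 prefers Invest (5 > 3) — not an equilibrium.
(Wait, Wait): Firm 1 prefers Invest (6 > 5); Firm 2 prefers Invest (4.5 > 1) — not an equilibrium.

(Invest, Invest)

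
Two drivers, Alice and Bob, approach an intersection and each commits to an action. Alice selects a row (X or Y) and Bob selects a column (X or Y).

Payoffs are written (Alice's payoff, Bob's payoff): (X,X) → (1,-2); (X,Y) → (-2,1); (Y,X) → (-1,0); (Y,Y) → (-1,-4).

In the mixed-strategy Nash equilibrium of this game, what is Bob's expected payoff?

-8/7

First find p, the probability Alice plays X, from Bob's indifference between X and Y: −2p = p − 4(1−p), giving p = 4/7.
Since Bob is indifferent in equilibrium, Bob's expected payoff equals the payoff from either column against (4/7, 3/7). Using X: −2(4/7) = -8/7.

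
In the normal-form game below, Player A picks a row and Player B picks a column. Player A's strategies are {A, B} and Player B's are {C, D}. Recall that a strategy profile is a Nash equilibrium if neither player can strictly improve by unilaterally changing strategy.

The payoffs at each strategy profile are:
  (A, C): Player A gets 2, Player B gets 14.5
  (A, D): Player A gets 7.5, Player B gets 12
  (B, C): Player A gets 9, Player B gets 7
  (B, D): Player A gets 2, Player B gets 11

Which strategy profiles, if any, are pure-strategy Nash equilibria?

(A, C): Player A prefers B (9 > 2) — not an equilibrium.
(A, D): Player B prefers C (14.5 > 12) — not an equilibrium.
(B, C): Player B prefers D (11 > 7) — not an equilibrium.
(B, D): Player A prefers A (7.5 > 2) — not an equilibrium.

none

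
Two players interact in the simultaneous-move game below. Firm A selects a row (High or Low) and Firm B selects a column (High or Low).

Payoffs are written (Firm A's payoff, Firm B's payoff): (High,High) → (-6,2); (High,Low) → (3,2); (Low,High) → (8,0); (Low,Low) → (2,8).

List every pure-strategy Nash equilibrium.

(High, Low)

(High, High): Firm A prefers Low (8 > -6) — not an equilibrium.
(High, Low): Firm A gets 3 ≥ 2 from Low, and Firm B gets 2 ≥ 2 from High — Nash equilibrium.
(Low, High): Firm B prefers Low (8 > 0) — not an equilibrium.
(Low, Low): Firm A prefers High (3 > 2) — not an equilibrium.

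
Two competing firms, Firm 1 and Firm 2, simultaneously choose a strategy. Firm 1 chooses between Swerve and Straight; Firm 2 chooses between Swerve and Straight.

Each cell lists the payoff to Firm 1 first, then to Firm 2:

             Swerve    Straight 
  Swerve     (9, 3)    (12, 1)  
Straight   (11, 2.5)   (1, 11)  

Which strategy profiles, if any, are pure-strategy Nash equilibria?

none

(Swerve, Swerve): Firm 1 prefers Straight (11 > 9) — not an equilibrium.
(Swerve, Straight): Firm 2 prefers Swerve (3 > 1) — not an equilibrium.
(Straight, Swerve): Firm 2 prefers Straight (11 > 2.5) — not an equilibrium.
(Straight, Straight): Firm 1 prefers Swerve (12 > 1) — not an equilibrium.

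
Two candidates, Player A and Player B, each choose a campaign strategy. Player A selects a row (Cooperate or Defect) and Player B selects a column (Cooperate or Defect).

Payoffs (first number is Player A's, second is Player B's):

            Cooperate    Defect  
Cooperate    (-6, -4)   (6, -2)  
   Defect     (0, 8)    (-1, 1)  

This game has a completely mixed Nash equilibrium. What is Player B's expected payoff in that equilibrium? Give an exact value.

First find p, the probability Player A plays Cooperate, from Player B's indifference between Cooperate and Defect: −4p + 8(1−p) = −2p + (1−p), giving p = 7/9.
Since Player B is indifferent in equilibrium, Player B's expected payoff equals the payoff from either column against (7/9, 2/9). Using Cooperate: −4(7/9) + 8(2/9) = -4/3.

-4/3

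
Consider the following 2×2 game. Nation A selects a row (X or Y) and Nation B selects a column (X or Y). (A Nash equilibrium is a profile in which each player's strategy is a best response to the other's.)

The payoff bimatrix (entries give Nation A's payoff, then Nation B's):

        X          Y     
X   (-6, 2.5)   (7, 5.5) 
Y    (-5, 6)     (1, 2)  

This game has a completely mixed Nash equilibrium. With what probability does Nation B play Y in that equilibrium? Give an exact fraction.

Let y be the probability that Nation B plays X. In a completely mixed equilibrium, Nation A must be indifferent between X and Y.
Nation A's expected payoff from X is −6y + 7(1−y); from Y it is −5y + (1−y).
Setting these equal: −13y + 7 = −6y + 1, so y = 6/7.
Therefore Nation B plays Y with probability 1 − 6/7 = 1/7.

1/7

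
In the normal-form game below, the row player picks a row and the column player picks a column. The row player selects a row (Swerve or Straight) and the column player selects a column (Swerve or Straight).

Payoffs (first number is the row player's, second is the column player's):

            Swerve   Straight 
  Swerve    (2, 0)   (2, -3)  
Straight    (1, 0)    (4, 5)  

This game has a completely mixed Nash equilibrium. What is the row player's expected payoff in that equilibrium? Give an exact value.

2

First find y, the probability the column player plays Swerve, from the row player's indifference between Swerve and Straight: 2y + 2(1−y) = y + 4(1−y), giving y = 2/3.
Since the row player is indifferent in equilibrium, the row player's expected payoff equals the payoff from either row against (2/3, 1/3). Using Swerve: 2(2/3) + 2(1/3) = 2.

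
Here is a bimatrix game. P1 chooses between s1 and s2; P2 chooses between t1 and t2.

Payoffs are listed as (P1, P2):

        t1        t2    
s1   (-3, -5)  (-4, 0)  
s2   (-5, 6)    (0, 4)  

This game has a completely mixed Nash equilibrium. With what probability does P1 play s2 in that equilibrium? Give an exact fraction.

Let x be the probability that P1 plays s1. In a completely mixed equilibrium, P2 must be indifferent between t1 and t2.
P2's expected payoff from t1 is −5x + 6(1−x); from t2 it is 4(1−x).
Setting these equal: −11x + 6 = −4x + 4, so x = 2/7.
Therefore P1 plays s2 with probability 1 − 2/7 = 5/7.

5/7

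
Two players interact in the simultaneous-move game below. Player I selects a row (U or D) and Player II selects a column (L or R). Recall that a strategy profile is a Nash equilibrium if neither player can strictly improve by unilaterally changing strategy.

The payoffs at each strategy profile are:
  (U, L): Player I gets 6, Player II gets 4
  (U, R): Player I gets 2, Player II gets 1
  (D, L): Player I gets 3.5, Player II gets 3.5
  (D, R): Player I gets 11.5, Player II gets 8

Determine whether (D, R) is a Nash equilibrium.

At (D, R), Player I earns 11.5; switching to U would give 2, so Player I has no profitable deviation.
Player II earns 8; switching to L would give 3.5, so Player II has no profitable deviation.
Neither player can gain by a unilateral deviation, so this profile is a Nash equilibrium.

Yes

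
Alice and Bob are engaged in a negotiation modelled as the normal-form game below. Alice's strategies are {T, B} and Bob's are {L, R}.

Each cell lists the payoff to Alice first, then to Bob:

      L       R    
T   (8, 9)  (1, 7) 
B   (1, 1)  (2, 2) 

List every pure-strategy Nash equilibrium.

(T, L): Alice gets 8 ≥ 1 from B, and Bob gets 9 ≥ 7 from R — Nash equilibrium.
(T, R): Alice prefers B (2 > 1); Bob prefers L (9 > 7) — not an equilibrium.
(B, L): Alice prefers T (8 > 1); Bob prefers R (2 > 1) — not an equilibrium.
(B, R): Alice gets 2 ≥ 1 from T, and Bob gets 2 ≥ 1 from L — Nash equilibrium.

(T, L) and (B, R)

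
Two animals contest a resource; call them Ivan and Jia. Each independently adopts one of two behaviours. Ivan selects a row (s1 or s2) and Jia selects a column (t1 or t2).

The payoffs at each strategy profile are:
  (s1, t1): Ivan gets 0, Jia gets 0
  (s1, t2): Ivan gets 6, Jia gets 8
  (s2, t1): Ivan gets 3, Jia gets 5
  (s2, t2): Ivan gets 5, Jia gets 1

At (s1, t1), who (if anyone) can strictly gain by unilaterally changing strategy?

Ivan at (s1, t1) earns 0; deviating to s2 yields 3 — a strict improvement.
Jia earns 0; deviating to t2 yields 8 — a strict improvement.
Both Ivan and Jia have strictly profitable deviations.

Both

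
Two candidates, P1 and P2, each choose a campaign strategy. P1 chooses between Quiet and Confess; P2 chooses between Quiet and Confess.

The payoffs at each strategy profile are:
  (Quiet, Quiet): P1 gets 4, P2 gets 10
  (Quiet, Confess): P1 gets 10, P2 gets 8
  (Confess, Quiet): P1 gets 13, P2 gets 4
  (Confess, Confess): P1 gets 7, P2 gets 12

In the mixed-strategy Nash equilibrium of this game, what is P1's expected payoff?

17/2

First find q, the probability P2 plays Quiet, from P1's indifference between Quiet and Confess: 4q + 10(1−q) = 13q + 7(1−q), giving q = 1/4.
Since P1 is indifferent in equilibrium, P1's expected payoff equals the payoff from either row against (1/4, 3/4). Using Quiet: 4(1/4) + 10(3/4) = 17/2.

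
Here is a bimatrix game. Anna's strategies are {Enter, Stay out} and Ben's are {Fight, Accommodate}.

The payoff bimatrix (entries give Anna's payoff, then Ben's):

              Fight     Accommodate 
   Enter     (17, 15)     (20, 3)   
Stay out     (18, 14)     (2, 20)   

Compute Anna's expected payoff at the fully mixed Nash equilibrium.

First find y, the probability Ben plays Fight, from Anna's indifference between Enter and Stay out: 17y + 20(1−y) = 18y + 2(1−y), giving y = 18/19.
Since Anna is indifferent in equilibrium, Anna's expected payoff equals the payoff from either row against (18/19, 1/19). Using Enter: 17(18/19) + 20(1/19) = 326/19.

326/19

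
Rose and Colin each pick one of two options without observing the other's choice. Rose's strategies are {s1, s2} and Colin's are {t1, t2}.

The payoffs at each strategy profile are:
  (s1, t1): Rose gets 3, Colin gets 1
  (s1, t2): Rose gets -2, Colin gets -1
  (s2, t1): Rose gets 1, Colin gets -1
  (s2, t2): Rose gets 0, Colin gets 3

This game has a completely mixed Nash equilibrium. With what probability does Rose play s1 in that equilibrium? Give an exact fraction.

Let p be the probability that Rose plays s1. In a completely mixed equilibrium, Colin must be indifferent between t1 and t2.
Colin's expected payoff from t1 is p − (1−p); from t2 it is −p + 3(1−p).
Setting these equal: 2p − 1 = −4p + 3, so p = 2/3.

2/3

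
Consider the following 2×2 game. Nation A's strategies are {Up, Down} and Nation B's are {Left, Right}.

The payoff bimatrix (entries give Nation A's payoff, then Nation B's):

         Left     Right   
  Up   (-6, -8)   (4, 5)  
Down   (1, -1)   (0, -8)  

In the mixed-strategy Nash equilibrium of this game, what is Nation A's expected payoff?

First find y, the probability Nation B plays Left, from Nation A's indifference between Up and Down: −6y + 4(1−y) = y, giving y = 4/11.
Since Nation A is indifferent in equilibrium, Nation A's expected payoff equals the payoff from either row against (4/11, 7/11). Using Up: −6(4/11) + 4(7/11) = 4/11.

4/11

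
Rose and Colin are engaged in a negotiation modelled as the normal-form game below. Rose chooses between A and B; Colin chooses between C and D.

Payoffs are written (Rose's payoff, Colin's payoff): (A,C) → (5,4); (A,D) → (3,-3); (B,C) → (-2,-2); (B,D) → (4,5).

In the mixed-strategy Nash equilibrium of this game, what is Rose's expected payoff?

13/4

First find y, the probability Colin plays C, from Rose's indifference between A and B: 5y + 3(1−y) = −2y + 4(1−y), giving y = 1/8.
Since Rose is indifferent in equilibrium, Rose's expected payoff equals the payoff from either row against (1/8, 7/8). Using A: 5(1/8) + 3(7/8) = 13/4.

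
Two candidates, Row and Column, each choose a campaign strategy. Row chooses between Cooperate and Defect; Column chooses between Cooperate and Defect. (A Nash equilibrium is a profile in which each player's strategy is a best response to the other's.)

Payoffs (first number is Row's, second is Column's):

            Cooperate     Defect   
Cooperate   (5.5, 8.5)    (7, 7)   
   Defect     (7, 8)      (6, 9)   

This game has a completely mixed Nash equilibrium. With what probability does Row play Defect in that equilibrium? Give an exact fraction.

3/5

Let p be the probability that Row plays Cooperate. In a completely mixed equilibrium, Column must be indifferent between Cooperate and Defect.
Column's expected payoff from Cooperate is 8.5p + 8(1−p); from Defect it is 7p + 9(1−p).
Setting these equal: 0.5p + 8 = −2p + 9, so p = 2/5.
Therefore Row plays Defect with probability 1 − 2/5 = 3/5.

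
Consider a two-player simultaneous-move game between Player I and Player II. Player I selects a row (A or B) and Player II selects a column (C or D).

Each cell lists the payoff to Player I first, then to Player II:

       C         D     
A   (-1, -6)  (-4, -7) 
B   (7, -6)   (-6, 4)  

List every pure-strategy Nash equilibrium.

none

(A, C): Player I prefers B (7 > -1) — not an equilibrium.
(A, D): Player II prefers C (-6 > -7) — not an equilibrium.
(B, C): Player II prefers D (4 > -6) — not an equilibrium.
(B, D): Player I prefers A (-4 > -6) — not an equilibrium.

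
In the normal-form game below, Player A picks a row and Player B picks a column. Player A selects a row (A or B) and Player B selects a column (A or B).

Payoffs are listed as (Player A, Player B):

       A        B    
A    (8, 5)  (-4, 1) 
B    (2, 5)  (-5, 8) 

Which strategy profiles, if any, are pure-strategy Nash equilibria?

(A, A)

(A, A): Player A gets 8 ≥ 2 from B, and Player B gets 5 ≥ 1 from B — Nash equilibrium.
(A, B): Player B prefers A (5 > 1) — not an equilibrium.
(B, A): Player A prefers A (8 > 2); Player B prefers B (8 > 5) — not an equilibrium.
(B, B): Player A prefers A (-4 > -5) — not an equilibrium.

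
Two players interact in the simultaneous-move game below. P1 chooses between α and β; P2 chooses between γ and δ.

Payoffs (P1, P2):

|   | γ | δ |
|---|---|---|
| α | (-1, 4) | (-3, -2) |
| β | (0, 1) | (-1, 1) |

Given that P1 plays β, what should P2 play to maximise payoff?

either — both γ and δ are best responses

Against β, P2 earns 1 from γ and 1 from δ.
So either strategy is a best response.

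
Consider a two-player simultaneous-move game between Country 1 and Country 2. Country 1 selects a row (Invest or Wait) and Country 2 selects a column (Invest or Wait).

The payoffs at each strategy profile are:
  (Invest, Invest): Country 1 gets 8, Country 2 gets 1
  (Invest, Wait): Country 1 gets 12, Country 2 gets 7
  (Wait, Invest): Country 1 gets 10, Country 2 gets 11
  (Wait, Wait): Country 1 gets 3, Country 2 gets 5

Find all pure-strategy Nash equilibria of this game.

(Invest, Wait) and (Wait, Invest)

(Invest, Invest): Country 1 prefers Wait (10 > 8); Country 2 prefers Wait (7 > 1) — not an equilibrium.
(Invest, Wait): Country 1 gets 12 ≥ 3 from Wait, and Country 2 gets 7 ≥ 1 from Invest — Nash equilibrium.
(Wait, Invest): Country 1 gets 10 ≥ 8 from Invest, and Country 2 gets 11 ≥ 5 from Wait — Nash equilibrium.
(Wait, Wait): Country 1 prefers Invest (12 > 3); Country 2 prefers Invest (11 > 5) — not an equilibrium.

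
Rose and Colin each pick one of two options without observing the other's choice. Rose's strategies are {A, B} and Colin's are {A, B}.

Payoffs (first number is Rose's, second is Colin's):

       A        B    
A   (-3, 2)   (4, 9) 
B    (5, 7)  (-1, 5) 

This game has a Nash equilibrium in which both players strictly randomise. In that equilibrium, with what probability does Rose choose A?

2/9

Let p be the probability that Rose plays A. In a completely mixed equilibrium, Colin must be indifferent between A and B.
Colin's expected payoff from A is 2p + 7(1−p); from B it is 9p + 5(1−p).
Setting these equal: −5p + 7 = 4p + 5, so p = 2/9.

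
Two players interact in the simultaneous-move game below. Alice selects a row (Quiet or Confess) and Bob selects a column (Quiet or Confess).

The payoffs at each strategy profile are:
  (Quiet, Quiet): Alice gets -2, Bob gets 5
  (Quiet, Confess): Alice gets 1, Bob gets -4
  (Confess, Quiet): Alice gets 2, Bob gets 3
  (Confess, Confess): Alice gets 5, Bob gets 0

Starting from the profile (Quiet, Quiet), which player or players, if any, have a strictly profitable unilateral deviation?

Alice at (Quiet, Quiet) earns -2; deviating to Confess yields 2 — a strict improvement.
Bob earns 5; deviating to Confess yields -4 — not better.
Only Alice has a strictly profitable deviation.

Alice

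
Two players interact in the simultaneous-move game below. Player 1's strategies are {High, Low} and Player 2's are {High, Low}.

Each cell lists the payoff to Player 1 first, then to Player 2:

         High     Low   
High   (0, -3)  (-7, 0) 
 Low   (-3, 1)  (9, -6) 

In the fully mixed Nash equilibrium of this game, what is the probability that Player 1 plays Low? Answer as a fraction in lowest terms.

3/10

Let x be the probability that Player 1 plays High. In a completely mixed equilibrium, Player 2 must be indifferent between High and Low.
Player 2's expected payoff from High is −3x + (1−x); from Low it is −6(1−x).
Setting these equal: −4x + 1 = 6x − 6, so x = 7/10.
Therefore Player 1 plays Low with probability 1 − 7/10 = 3/10.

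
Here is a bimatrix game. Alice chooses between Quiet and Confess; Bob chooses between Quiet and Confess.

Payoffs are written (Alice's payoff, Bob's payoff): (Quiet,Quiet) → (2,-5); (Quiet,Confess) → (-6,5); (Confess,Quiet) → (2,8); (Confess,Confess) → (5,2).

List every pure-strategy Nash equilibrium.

(Quiet, Quiet): Bob prefers Confess (5 > -5) — not an equilibrium.
(Quiet, Confess): Alice prefers Confess (5 > -6) — not an equilibrium.
(Confess, Quiet): Alice gets 2 ≥ 2 from Quiet, and Bob gets 8 ≥ 2 from Confess — Nash equilibrium.
(Confess, Confess): Bob prefers Quiet (8 > 2) — not an equilibrium.

(Confess, Quiet)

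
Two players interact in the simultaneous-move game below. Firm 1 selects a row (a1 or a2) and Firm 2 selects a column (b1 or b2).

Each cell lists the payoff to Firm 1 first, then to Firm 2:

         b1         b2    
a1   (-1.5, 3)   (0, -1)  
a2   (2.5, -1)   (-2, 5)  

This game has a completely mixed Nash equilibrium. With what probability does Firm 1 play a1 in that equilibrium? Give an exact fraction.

3/5

Let x be the probability that Firm 1 plays a1. In a completely mixed equilibrium, Firm 2 must be indifferent between b1 and b2.
Firm 2's expected payoff from b1 is 3x − (1−x); from b2 it is −x + 5(1−x).
Setting these equal: 4x − 1 = −6x + 5, so x = 3/5.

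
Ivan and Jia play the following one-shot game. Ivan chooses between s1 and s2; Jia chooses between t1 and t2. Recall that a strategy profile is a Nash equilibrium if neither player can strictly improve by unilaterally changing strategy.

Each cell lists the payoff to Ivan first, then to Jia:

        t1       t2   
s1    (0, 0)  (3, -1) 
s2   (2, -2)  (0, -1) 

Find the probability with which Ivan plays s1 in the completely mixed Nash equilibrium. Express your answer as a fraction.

Let x be the probability that Ivan plays s1. In a completely mixed equilibrium, Jia must be indifferent between t1 and t2.
Jia's expected payoff from t1 is −2(1−x); from t2 it is −x − (1−x).
Setting these equal: 2x − 2 = -1, so x = 1/2.

1/2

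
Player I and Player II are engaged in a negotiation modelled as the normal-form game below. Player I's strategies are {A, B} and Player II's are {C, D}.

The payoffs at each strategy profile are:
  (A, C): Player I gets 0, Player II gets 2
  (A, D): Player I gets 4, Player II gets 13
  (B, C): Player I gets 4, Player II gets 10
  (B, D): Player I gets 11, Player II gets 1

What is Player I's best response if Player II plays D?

B

Against D, Player I earns 4 from A and 11 from B.
So B is the best response.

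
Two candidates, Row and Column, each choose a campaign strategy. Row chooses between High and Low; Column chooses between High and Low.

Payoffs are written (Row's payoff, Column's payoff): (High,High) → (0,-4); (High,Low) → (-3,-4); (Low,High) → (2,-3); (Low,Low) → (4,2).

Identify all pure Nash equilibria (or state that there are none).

(Low, Low)

(High, High): Row prefers Low (2 > 0) — not an equilibrium.
(High, Low): Row prefers Low (4 > -3) — not an equilibrium.
(Low, High): Column prefers Low (2 > -3) — not an equilibrium.
(Low, Low): Row gets 4 ≥ -3 from High, and Column gets 2 ≥ -3 from High — Nash equilibrium.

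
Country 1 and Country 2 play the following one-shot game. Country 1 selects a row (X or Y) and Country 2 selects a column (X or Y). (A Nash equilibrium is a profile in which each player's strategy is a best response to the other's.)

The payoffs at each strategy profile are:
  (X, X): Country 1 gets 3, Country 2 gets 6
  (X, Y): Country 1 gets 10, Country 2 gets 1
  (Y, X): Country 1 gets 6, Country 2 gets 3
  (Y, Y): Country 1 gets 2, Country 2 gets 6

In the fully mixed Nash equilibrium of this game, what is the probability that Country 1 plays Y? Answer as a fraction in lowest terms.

5/8

Let x be the probability that Country 1 plays X. In a completely mixed equilibrium, Country 2 must be indifferent between X and Y.
Country 2's expected payoff from X is 6x + 3(1−x); from Y it is x + 6(1−x).
Setting these equal: 3x + 3 = −5x + 6, so x = 3/8.
Therefore Country 1 plays Y with probability 1 − 3/8 = 5/8.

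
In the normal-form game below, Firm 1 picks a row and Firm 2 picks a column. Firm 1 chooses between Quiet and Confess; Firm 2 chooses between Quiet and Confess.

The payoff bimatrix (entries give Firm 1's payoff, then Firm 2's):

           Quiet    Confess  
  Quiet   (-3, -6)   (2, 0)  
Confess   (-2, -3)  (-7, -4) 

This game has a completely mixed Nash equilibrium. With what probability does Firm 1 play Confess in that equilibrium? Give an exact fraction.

6/7

Let r be the probability that Firm 1 plays Quiet. In a completely mixed equilibrium, Firm 2 must be indifferent between Quiet and Confess.
Firm 2's expected payoff from Quiet is −6r − 3(1−r); from Confess it is −4(1−r).
Setting these equal: −3r − 3 = 4r − 4, so r = 1/7.
Therefore Firm 1 plays Confess with probability 1 − 1/7 = 6/7.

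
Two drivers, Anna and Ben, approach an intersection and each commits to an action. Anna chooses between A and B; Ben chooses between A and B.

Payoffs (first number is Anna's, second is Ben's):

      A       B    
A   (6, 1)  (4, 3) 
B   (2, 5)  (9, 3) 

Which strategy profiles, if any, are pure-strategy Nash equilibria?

(A, A): Ben prefers B (3 > 1) — not an equilibrium.
(A, B): Anna prefers B (9 > 4) — not an equilibrium.
(B, A): Anna prefers A (6 > 2) — not an equilibrium.
(B, B): Ben prefers A (5 > 3) — not an equilibrium.

none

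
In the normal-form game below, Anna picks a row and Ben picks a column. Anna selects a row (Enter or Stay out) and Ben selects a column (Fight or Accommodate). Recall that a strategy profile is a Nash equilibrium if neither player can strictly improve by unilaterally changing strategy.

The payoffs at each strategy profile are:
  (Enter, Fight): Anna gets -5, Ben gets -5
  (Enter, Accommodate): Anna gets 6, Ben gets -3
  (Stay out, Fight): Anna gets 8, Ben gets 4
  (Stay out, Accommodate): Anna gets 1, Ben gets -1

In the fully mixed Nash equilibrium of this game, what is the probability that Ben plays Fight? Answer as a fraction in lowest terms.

5/18

Let c be the probability that Ben plays Fight. In a completely mixed equilibrium, Anna must be indifferent between Enter and Stay out.
Anna's expected payoff from Enter is −5c + 6(1−c); from Stay out it is 8c + (1−c).
Setting these equal: −11c + 6 = 7c + 1, so c = 5/18.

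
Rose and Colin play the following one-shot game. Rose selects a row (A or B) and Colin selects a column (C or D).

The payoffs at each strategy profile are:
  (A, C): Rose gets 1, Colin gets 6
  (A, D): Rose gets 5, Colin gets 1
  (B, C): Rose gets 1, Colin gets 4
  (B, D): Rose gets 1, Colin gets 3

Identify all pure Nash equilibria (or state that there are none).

(A, C) and (B, C)

(A, C): Rose gets 1 ≥ 1 from B, and Colin gets 6 ≥ 1 from D — Nash equilibrium.
(A, D): Colin prefers C (6 > 1) — not an equilibrium.
(B, C): Rose gets 1 ≥ 1 from A, and Colin gets 4 ≥ 3 from D — Nash equilibrium.
(B, D): Rose prefers A (5 > 1); Colin prefers C (4 > 3) — not an equilibrium.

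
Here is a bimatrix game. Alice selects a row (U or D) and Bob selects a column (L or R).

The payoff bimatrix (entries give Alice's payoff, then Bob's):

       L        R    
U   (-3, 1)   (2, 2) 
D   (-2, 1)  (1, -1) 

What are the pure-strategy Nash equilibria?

(U, L): Alice prefers D (-2 > -3); Bob prefers R (2 > 1) — not an equilibrium.
(U, R): Alice gets 2 ≥ 1 from D, and Bob gets 2 ≥ 1 from L — Nash equilibrium.
(D, L): Alice gets -2 ≥ -3 from U, and Bob gets 1 ≥ -1 from R — Nash equilibrium.
(D, R): Alice prefers U (2 > 1); Bob prefers L (1 > -1) — not an equilibrium.

(U, R) and (D, L)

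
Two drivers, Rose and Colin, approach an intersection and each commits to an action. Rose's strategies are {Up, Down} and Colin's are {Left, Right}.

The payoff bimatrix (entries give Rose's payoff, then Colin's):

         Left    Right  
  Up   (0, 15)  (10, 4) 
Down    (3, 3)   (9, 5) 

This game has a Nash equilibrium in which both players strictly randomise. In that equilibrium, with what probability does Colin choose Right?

Let q be the probability that Colin plays Left. In a completely mixed equilibrium, Rose must be indifferent between Up and Down.
Rose's expected payoff from Up is 10(1−q); from Down it is 3q + 9(1−q).
Setting these equal: −10q + 10 = −6q + 9, so q = 1/4.
Therefore Colin plays Right with probability 1 − 1/4 = 3/4.

3/4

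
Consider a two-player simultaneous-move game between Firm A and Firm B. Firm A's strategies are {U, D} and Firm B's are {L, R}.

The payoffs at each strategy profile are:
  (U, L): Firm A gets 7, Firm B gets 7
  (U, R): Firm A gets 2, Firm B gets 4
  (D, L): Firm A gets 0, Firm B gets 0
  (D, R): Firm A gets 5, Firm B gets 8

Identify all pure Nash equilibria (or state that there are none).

(U, L): Firm A gets 7 ≥ 0 from D, and Firm B gets 7 ≥ 4 from R — Nash equilibrium.
(U, R): Firm A prefers D (5 > 2); Firm B prefers L (7 > 4) — not an equilibrium.
(D, L): Firm A prefers U (7 > 0); Firm B prefers R (8 > 0) — not an equilibrium.
(D, R): Firm A gets 5 ≥ 2 from U, and Firm B gets 8 ≥ 0 from L — Nash equilibrium.

(U, L) and (D, R)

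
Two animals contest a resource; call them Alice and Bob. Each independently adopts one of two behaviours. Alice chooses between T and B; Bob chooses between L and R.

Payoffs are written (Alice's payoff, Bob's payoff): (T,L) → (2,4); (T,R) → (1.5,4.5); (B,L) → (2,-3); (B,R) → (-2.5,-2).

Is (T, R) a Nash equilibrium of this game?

At (T, R), Alice earns 1.5; switching to B would give -2.5, so Alice has no profitable deviation.
Bob earns 4.5; switching to L would give 4, so Bob has no profitable deviation.
Neither player can gain by a unilateral deviation, so this profile is a Nash equilibrium.

Yes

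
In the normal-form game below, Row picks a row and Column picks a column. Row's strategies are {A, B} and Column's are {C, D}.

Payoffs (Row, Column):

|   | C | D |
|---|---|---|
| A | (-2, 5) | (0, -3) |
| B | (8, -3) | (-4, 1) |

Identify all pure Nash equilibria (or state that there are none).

none

(A, C): Row prefers B (8 > -2) — not an equilibrium.
(A, D): Column prefers C (5 > -3) — not an equilibrium.
(B, C): Column prefers D (1 > -3) — not an equilibrium.
(B, D): Row prefers A (0 > -4) — not an equilibrium.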